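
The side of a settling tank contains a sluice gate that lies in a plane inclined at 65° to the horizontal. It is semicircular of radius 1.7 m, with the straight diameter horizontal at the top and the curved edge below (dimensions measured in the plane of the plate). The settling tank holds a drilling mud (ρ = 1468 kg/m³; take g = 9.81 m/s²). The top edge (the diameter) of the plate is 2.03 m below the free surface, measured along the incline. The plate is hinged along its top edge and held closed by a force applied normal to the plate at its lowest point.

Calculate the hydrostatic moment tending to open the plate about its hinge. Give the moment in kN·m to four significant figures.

γ = ρg = 1468 × 9.81 / 1000 = 14.40108 kN/m³.
Let θ = 65° be the plate's angle to the horizontal; measure y along the incline from where the plane meets the free surface. Vertical depth h = y·sinθ with sinθ = 0.906308.
The centroid of a semicircle lies 4r/(3π) = 0.721502 m from the diameter, here below the top edge, so y_c = 2.03 + 0.721502 = 2.7515 m and h_c = 2.7515 × 0.906308 = 2.49371 m.
A = πr²/2 = π × 1.7²/2 = 4.5396 m².
Resultant F = γ·h_c·A = 14.40108 × 2.49371 × 4.5396 = 163.027 kN.
I_c = (π/8 − 8/(9π))·r⁴ = 0.109757 × 1.7⁴ = 0.916701 m⁴.
Centre of pressure: y_p = y_c + I_c/(y_c·A) = 2.7515 + 0.916701/(2.7515 × 4.5396) = 2.7515 + 0.0733906 = 2.82489 m along the plane.
The resultant acts 0.721502 + 0.0733906 = 0.794893 m (along the plate) below the hinge at the top edge, so the moment about the hinge is M = F × 0.794893 = 163.027 × 0.794893 = 129.589 kN·m.

M ≈ 129.6 kN·m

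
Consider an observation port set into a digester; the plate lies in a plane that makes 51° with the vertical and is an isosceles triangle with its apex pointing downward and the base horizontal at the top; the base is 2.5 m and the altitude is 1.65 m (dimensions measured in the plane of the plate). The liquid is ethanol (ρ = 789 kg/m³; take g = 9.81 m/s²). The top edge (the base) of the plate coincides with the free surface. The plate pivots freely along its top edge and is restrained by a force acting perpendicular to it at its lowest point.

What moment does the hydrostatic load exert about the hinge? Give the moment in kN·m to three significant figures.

M ≈ 4.56 kN·m

γ = ρg = 789 × 9.81 / 1000 = 7.74009 kN/m³.
The plate makes 51° with the vertical, i.e. θ = 90° − 51° = 39° to the horizontal. Measuring y along the incline from the free-surface line, vertical depth h = y·sinθ with sinθ = 0.629320.
With the apex down, the centroid sits h/3 = 1.65/3 = 0.55 m below the base (the top edge), so y_c = 0.55 m and h_c = 0.55 × 0.629320 = 0.346126 m.
A = ½ × 2.5 × 1.65 = 2.0625 m².
Resultant F = γ·h_c·A = 7.74009 × 0.346126 × 2.0625 = 5.52553 kN.
I_c = b·h³/36 = 2.5 × 1.65³/36 = 0.311953 m⁴.
Centre of pressure: y_p = y_c + I_c/(y_c·A) = 0.55 + 0.311953/(0.55 × 2.0625) = 0.55 + 0.275 = 0.825 m along the plane.
The resultant acts 0.55 + 0.275 = 0.825 m (along the plate) below the hinge at the top edge, so the moment about the hinge is M = F × 0.825 = 5.52553 × 0.825 = 4.55856 kN·m.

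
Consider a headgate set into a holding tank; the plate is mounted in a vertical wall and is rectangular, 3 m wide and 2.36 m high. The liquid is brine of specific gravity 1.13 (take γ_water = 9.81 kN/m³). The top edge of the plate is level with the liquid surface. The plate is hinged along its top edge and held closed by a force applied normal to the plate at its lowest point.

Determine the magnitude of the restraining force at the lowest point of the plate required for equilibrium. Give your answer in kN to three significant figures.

γ = 1.13 × 9.81 = 11.0853 kN/m³.
The centroid lies 2.36/2 = 1.18 m below the top edge, so the centroid depth is h_c = 1.18 m.
A = 3 × 2.36 = 7.08 m².
Resultant F = γ·h_c·A = 11.0853 × 1.18 × 7.08 = 92.611 kN.
I_c = b·h³/12 = 3 × 2.36³/12 = 3.28606 m⁴.
Centre of pressure: y_p = y_c + I_c/(y_c·A) = 1.18 + 3.28606/(1.18 × 7.08) = 1.18 + 0.393333 = 1.57333 m along the plane.
The resultant acts 1.18 + 0.393333 = 1.57333 m (along the plate) below the hinge at the top edge, so the moment about the hinge is M = F × 1.57333 = 92.611 × 1.57333 = 145.708 kN·m.
A normal force at the bottom, 2.36 m from the hinge, must supply this moment: P = 145.708/2.36 = 61.7407 kN.

P ≈ 61.7 kN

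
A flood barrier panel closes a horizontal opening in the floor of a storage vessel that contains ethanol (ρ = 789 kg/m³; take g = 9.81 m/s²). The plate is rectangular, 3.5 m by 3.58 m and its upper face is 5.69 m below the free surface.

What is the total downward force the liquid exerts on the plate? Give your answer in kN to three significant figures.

γ = ρg = 789 × 9.81 / 1000 = 7.74009 kN/m³.
The plate is horizontal, so pressure is uniform at p = γ·h = 7.74009 × 5.69 = 44.0411 kN/m².
A = 3.5 × 3.58 = 12.53 m².
F = p·A = 44.0411 × 12.53 = 551.835 kN.

F ≈ 552 kN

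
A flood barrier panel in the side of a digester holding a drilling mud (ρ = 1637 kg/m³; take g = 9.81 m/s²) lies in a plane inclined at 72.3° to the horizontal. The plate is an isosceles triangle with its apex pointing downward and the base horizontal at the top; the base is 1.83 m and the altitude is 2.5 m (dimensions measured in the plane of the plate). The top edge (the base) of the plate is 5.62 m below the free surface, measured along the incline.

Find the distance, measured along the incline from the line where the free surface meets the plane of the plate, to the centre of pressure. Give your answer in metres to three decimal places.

y_p = 6.507 m

γ = ρg = 1637 × 9.81 / 1000 = 16.05897 kN/m³.
Let θ = 72.3° be the plate's angle to the horizontal; measure y along the incline from where the plane meets the free surface. Vertical depth h = y·sinθ with sinθ = 0.952661.
With the apex down, the centroid sits h/3 = 2.5/3 = 0.833333 m below the base (the top edge), so y_c = 5.62 + 0.833333 = 6.45333 m and h_c = 6.45333 × 0.952661 = 6.14784 m.
A = ½ × 1.83 × 2.5 = 2.2875 m².
Resultant F = γ·h_c·A = 16.05897 × 6.14784 × 2.2875 = 225.84 kN.
I_c = b·h³/36 = 1.83 × 2.5³/36 = 0.794271 m⁴.
Centre of pressure: y_p = y_c + I_c/(y_c·A) = 6.45333 + 0.794271/(6.45333 × 2.2875) = 6.45333 + 0.0538051 = 6.50714 m along the plane.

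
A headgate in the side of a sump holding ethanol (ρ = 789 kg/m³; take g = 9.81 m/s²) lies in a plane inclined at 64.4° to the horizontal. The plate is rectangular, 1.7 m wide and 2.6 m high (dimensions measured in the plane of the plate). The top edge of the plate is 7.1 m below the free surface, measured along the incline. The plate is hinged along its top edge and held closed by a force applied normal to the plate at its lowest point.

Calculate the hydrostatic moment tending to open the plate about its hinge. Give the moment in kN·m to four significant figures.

γ = ρg = 789 × 9.81 / 1000 = 7.74009 kN/m³.
Let θ = 64.4° be the plate's angle to the horizontal; measure y along the incline from where the plane meets the free surface. Vertical depth h = y·sinθ with sinθ = 0.901833.
The centroid lies 2.6/2 = 1.3 m below the top edge, so y_c = 7.1 + 1.3 = 8.4 m and h_c = 8.4 × 0.901833 = 7.5754 m.
A = 1.7 × 2.6 = 4.42 m².
Resultant F = γ·h_c·A = 7.74009 × 7.5754 × 4.42 = 259.164 kN.
I_c = b·h³/12 = 1.7 × 2.6³/12 = 2.48993 m⁴.
Centre of pressure: y_p = y_c + I_c/(y_c·A) = 8.4 + 2.48993/(8.4 × 4.42) = 8.4 + 0.0670634 = 8.46706 m along the plane.
The resultant acts 1.3 + 0.0670634 = 1.36706 m (along the plate) below the hinge at the top edge, so the moment about the hinge is M = F × 1.36706 = 259.164 × 1.36706 = 354.293 kN·m.

M ≈ 354.3 kN·m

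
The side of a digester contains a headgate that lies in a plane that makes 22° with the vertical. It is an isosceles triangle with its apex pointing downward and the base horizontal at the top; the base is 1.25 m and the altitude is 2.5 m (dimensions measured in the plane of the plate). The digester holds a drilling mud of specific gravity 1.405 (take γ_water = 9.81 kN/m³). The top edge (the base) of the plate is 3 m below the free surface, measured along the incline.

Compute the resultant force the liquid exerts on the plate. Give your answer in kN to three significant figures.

γ = 1.405 × 9.81 = 13.78305 kN/m³.
The plate makes 22° with the vertical, i.e. θ = 90° − 22° = 68° to the horizontal. Measuring y along the incline from the free-surface line, vertical depth h = y·sinθ with sinθ = 0.927184.
With the apex down, the centroid sits h/3 = 2.5/3 = 0.833333 m below the base (the top edge), so y_c = 3 + 0.833333 = 3.83333 m and h_c = 3.83333 × 0.927184 = 3.5542 m.
A = ½ × 1.25 × 2.5 = 1.5625 m².
Resultant F = γ·h_c·A = 13.78305 × 3.5542 × 1.5625 = 76.5433 kN.

F ≈ 76.5 kN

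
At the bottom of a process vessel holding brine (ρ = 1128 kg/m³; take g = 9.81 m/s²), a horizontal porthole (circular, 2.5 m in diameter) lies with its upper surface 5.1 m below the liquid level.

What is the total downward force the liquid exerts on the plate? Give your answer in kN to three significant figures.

F ≈ 277 kN

γ = ρg = 1128 × 9.81 / 1000 = 11.06568 kN/m³.
The plate is horizontal, so pressure is uniform at p = γ·h = 11.06568 × 5.1 = 56.435 kN/m².
A = π(1.25)² = 4.90874 m².
F = p·A = 56.435 × 4.90874 = 277.025 kN.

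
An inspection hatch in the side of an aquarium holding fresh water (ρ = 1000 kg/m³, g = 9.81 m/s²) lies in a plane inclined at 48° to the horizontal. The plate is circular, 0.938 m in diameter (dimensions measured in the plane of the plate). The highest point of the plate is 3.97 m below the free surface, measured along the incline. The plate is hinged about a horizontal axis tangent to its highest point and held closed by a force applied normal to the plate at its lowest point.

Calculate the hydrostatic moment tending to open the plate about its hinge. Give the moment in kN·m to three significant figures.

γ = ρg = 1000 × 9.81 = 9810 N/m³ = 9.81 kN/m³.
Let θ = 48° be the plate's angle to the horizontal; measure y along the incline from where the plane meets the free surface. Vertical depth h = y·sinθ with sinθ = 0.743145.
The centroid is at the centre, 0.469 m below the top of the plate, so y_c = 3.97 + 0.469 = 4.439 m and h_c = 4.439 × 0.743145 = 3.29882 m.
A = π(0.469)² = 0.691028 m².
Resultant F = γ·h_c·A = 9.81 × 3.29882 × 0.691028 = 22.3627 kN.
I_c = πr⁴/4 = π × 0.469⁴/4 = 0.0379998 m⁴.
Centre of pressure: y_p = y_c + I_c/(y_c·A) = 4.439 + 0.0379998/(4.439 × 0.691028) = 4.439 + 0.012388 = 4.45139 m along the plane.
The resultant acts 0.469 + 0.012388 = 0.481388 m (along the plate) below the hinge at the top edge, so the moment about the hinge is M = F × 0.481388 = 22.3627 × 0.481388 = 10.7651 kN·m.

M ≈ 10.8 kN·m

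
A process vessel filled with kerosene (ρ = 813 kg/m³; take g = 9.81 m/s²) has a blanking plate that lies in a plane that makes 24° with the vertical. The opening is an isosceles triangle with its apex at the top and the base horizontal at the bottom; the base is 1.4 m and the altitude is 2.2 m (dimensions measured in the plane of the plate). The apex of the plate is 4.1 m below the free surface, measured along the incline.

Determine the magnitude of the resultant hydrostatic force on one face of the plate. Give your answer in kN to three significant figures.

F ≈ 62.5 kN

γ = ρg = 813 × 9.81 / 1000 = 7.97553 kN/m³.
The plate makes 24° with the vertical, i.e. θ = 90° − 24° = 66° to the horizontal. Measuring y along the incline from the free-surface line, vertical depth h = y·sinθ with sinθ = 0.913545.
With the apex up, the centroid sits 2h/3 = 2 × 2.2/3 = 1.46667 m below the apex, so y_c = 4.1 + 1.46667 = 5.56667 m and h_c = 5.56667 × 0.913545 = 5.0854 m.
A = ½ × 1.4 × 2.2 = 1.54 m².
Resultant F = γ·h_c·A = 7.97553 × 5.0854 × 1.54 = 62.4605 kN.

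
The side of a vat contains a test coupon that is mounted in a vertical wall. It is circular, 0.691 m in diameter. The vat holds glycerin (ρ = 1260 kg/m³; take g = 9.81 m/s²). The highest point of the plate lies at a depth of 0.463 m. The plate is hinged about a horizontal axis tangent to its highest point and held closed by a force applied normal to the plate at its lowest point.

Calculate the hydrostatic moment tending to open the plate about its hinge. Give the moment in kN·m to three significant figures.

M ≈ 1.43 kN·m

γ = ρg = 1260 × 9.81 / 1000 = 12.3606 kN/m³.
The centroid is at the centre, 0.3455 m below the top of the plate, so the centroid depth is h_c = 0.463 + 0.3455 = 0.8085 m.
A = π(0.3455)² = 0.375013 m².
Resultant F = γ·h_c·A = 12.3606 × 0.8085 × 0.375013 = 3.74771 kN.
I_c = πr⁴/4 = π × 0.3455⁴/4 = 0.0111913 m⁴.
Centre of pressure: y_p = y_c + I_c/(y_c·A) = 0.8085 + 0.0111913/(0.8085 × 0.375013) = 0.8085 + 0.0369109 = 0.845411 m along the plane.
The resultant acts 0.3455 + 0.0369109 = 0.382411 m (along the plate) below the hinge at the top edge, so the moment about the hinge is M = F × 0.382411 = 3.74771 × 0.382411 = 1.43317 kN·m.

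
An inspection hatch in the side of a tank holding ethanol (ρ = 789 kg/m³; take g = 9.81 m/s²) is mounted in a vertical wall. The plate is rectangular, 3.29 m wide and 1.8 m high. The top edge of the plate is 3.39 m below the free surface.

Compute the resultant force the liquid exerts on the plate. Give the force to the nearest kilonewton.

γ = ρg = 789 × 9.81 / 1000 = 7.74009 kN/m³.
The centroid lies 1.8/2 = 0.9 m below the top edge, so the centroid depth is h_c = 3.39 + 0.9 = 4.29 m.
A = 3.29 × 1.8 = 5.922 m².
Resultant F = γ·h_c·A = 7.74009 × 4.29 × 5.922 = 196.64 kN.

F ≈ 197 kN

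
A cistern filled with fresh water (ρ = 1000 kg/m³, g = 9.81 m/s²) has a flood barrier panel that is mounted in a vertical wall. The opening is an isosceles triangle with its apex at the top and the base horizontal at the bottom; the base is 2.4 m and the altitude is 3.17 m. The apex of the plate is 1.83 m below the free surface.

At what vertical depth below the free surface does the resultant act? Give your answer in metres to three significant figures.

h_p = 4.08 m

γ = ρg = 1000 × 9.81 = 9810 N/m³ = 9.81 kN/m³.
With the apex up, the centroid sits 2h/3 = 2 × 3.17/3 = 2.11333 m below the apex, so the centroid depth is h_c = 1.83 + 2.11333 = 3.94333 m.
A = ½ × 2.4 × 3.17 = 3.804 m².
Resultant F = γ·h_c·A = 9.81 × 3.94333 × 3.804 = 147.154 kN.
I_c = b·h³/36 = 2.4 × 3.17³/36 = 2.12367 m⁴.
Centre of pressure: y_p = y_c + I_c/(y_c·A) = 3.94333 + 2.12367/(3.94333 × 3.804) = 3.94333 + 0.141574 = 4.0849 m along the plane.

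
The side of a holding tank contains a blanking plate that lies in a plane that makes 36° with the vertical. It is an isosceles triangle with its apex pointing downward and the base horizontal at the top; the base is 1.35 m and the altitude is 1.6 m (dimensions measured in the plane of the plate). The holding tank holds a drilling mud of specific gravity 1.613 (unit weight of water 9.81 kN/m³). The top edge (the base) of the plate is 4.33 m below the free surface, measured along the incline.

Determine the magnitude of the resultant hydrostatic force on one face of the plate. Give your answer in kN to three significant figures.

F ≈ 67.2 kN

γ = 1.613 × 9.81 = 15.82353 kN/m³.
The plate makes 36° with the vertical, i.e. θ = 90° − 36° = 54° to the horizontal. Measuring y along the incline from the free-surface line, vertical depth h = y·sinθ with sinθ = 0.809017.
With the apex down, the centroid sits h/3 = 1.6/3 = 0.533333 m below the base (the top edge), so y_c = 4.33 + 0.533333 = 4.86333 m and h_c = 4.86333 × 0.809017 = 3.93452 m.
A = ½ × 1.35 × 1.6 = 1.08 m².
Resultant F = γ·h_c·A = 15.82353 × 3.93452 × 1.08 = 67.2386 kN.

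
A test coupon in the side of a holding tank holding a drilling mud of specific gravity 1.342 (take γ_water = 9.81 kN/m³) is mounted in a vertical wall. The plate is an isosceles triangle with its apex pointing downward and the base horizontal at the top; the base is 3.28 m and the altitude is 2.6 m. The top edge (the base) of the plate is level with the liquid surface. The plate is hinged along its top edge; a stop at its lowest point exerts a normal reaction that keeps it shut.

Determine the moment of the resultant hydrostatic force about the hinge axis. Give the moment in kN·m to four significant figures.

M ≈ 63.25 kN·m

γ = 1.342 × 9.81 = 13.16502 kN/m³.
With the apex down, the centroid sits h/3 = 2.6/3 = 0.866667 m below the base (the top edge), so the centroid depth is h_c = 0.866667 m.
A = ½ × 3.28 × 2.6 = 4.264 m².
Resultant F = γ·h_c·A = 13.16502 × 0.866667 × 4.264 = 48.6509 kN.
I_c = b·h³/36 = 3.28 × 2.6³/36 = 1.60137 m⁴.
Centre of pressure: y_p = y_c + I_c/(y_c·A) = 0.866667 + 1.60137/(0.866667 × 4.264) = 0.866667 + 0.433333 = 1.3 m along the plane.
The resultant acts 0.866667 + 0.433333 = 1.3 m (along the plate) below the hinge at the top edge, so the moment about the hinge is M = F × 1.3 = 48.6509 × 1.3 = 63.2462 kN·m.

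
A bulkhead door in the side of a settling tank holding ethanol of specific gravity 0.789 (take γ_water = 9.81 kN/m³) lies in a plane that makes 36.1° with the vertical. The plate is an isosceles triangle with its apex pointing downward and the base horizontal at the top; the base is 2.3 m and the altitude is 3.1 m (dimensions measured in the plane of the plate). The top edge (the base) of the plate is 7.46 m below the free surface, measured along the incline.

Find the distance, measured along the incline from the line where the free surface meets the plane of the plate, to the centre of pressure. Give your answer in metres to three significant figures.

y_p = 8.56 m

γ = 0.789 × 9.81 = 7.74009 kN/m³.
The plate makes 36.1° with the vertical, i.e. θ = 90° − 36.1° = 53.9° to the horizontal. Measuring y along the incline from the free-surface line, vertical depth h = y·sinθ with sinθ = 0.807990.
With the apex down, the centroid sits h/3 = 3.1/3 = 1.03333 m below the base (the top edge), so y_c = 7.46 + 1.03333 = 8.49333 m and h_c = 8.49333 × 0.807990 = 6.86253 m.
A = ½ × 2.3 × 3.1 = 3.565 m².
Resultant F = γ·h_c·A = 7.74009 × 6.86253 × 3.565 = 189.361 kN.
I_c = b·h³/36 = 2.3 × 3.1³/36 = 1.90331 m⁴.
Centre of pressure: y_p = y_c + I_c/(y_c·A) = 8.49333 + 1.90331/(8.49333 × 3.565) = 8.49333 + 0.0628597 = 8.55619 m along the plane.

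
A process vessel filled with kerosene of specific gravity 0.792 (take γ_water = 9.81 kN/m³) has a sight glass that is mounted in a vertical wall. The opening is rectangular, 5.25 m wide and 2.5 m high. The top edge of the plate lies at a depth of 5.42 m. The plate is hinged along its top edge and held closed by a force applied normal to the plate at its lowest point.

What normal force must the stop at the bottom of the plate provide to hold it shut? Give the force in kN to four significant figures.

P ≈ 361.3 kN

γ = 0.792 × 9.81 = 7.76952 kN/m³.
The centroid lies 2.5/2 = 1.25 m below the top edge, so the centroid depth is h_c = 5.42 + 1.25 = 6.67 m.
A = 5.25 × 2.5 = 13.125 m².
Resultant F = γ·h_c·A = 7.76952 × 6.67 × 13.125 = 680.173 kN.
I_c = b·h³/12 = 5.25 × 2.5³/12 = 6.83594 m⁴.
Centre of pressure: y_p = y_c + I_c/(y_c·A) = 6.67 + 6.83594/(6.67 × 13.125) = 6.67 + 0.078086 = 6.74809 m along the plane.
The resultant acts 1.25 + 0.078086 = 1.32809 m (along the plate) below the hinge at the top edge, so the moment about the hinge is M = F × 1.32809 = 680.173 × 1.32809 = 903.331 kN·m.
A normal force at the bottom, 2.5 m from the hinge, must supply this moment: P = 903.331/2.5 = 361.332 kN.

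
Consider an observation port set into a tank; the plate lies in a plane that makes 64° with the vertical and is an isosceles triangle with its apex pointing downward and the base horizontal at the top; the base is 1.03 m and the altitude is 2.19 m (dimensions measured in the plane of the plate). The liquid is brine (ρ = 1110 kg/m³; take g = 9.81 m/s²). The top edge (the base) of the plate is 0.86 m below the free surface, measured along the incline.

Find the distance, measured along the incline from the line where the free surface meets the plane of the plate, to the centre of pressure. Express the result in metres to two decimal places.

γ = ρg = 1110 × 9.81 / 1000 = 10.8891 kN/m³.
The plate makes 64° with the vertical, i.e. θ = 90° − 64° = 26° to the horizontal. Measuring y along the incline from the free-surface line, vertical depth h = y·sinθ with sinθ = 0.438371.
With the apex down, the centroid sits h/3 = 2.19/3 = 0.73 m below the base (the top edge), so y_c = 0.86 + 0.73 = 1.59 m and h_c = 1.59 × 0.438371 = 0.69701 m.
A = ½ × 1.03 × 2.19 = 1.12785 m².
Resultant F = γ·h_c·A = 10.8891 × 0.69701 × 1.12785 = 8.56017 kN.
I_c = b·h³/36 = 1.03 × 2.19³/36 = 0.300516 m⁴.
Centre of pressure: y_p = y_c + I_c/(y_c·A) = 1.59 + 0.300516/(1.59 × 1.12785) = 1.59 + 0.167579 = 1.75758 m along the plane.

y_p = 1.76 m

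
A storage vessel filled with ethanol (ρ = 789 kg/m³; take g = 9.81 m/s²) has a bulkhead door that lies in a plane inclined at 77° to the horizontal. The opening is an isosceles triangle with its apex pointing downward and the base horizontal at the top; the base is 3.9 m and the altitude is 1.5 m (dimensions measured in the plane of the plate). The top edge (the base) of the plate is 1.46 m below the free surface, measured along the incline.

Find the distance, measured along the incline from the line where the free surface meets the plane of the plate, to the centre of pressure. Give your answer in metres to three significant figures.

y_p = 2.02 m

γ = ρg = 789 × 9.81 / 1000 = 7.74009 kN/m³.
Let θ = 77° be the plate's angle to the horizontal; measure y along the incline from where the plane meets the free surface. Vertical depth h = y·sinθ with sinθ = 0.974370.
With the apex down, the centroid sits h/3 = 1.5/3 = 0.5 m below the base (the top edge), so y_c = 1.46 + 0.5 = 1.96 m and h_c = 1.96 × 0.974370 = 1.90977 m.
A = ½ × 3.9 × 1.5 = 2.925 m².
Resultant F = γ·h_c·A = 7.74009 × 1.90977 × 2.925 = 43.2367 kN.
I_c = b·h³/36 = 3.9 × 1.5³/36 = 0.365625 m⁴.
Centre of pressure: y_p = y_c + I_c/(y_c·A) = 1.96 + 0.365625/(1.96 × 2.925) = 1.96 + 0.0637755 = 2.02378 m along the plane.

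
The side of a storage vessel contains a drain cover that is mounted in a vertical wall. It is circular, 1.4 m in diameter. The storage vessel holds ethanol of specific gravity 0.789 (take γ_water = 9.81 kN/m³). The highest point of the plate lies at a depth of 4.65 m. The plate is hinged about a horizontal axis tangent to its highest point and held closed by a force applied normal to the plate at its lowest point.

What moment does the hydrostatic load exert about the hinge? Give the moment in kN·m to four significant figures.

M ≈ 46.08 kN·m

γ = 0.789 × 9.81 = 7.74009 kN/m³.
The centroid is at the centre, 0.7 m below the top of the plate, so the centroid depth is h_c = 4.65 + 0.7 = 5.35 m.
A = π(0.7)² = 1.53938 m².
Resultant F = γ·h_c·A = 7.74009 × 5.35 × 1.53938 = 63.7449 kN.
I_c = πr⁴/4 = π × 0.7⁴/4 = 0.188574 m⁴.
Centre of pressure: y_p = y_c + I_c/(y_c·A) = 5.35 + 0.188574/(5.35 × 1.53938) = 5.35 + 0.0228972 = 5.3729 m along the plane.
The resultant acts 0.7 + 0.0228972 = 0.722897 m (along the plate) below the hinge at the top edge, so the moment about the hinge is M = F × 0.722897 = 63.7449 × 0.722897 = 46.081 kN·m.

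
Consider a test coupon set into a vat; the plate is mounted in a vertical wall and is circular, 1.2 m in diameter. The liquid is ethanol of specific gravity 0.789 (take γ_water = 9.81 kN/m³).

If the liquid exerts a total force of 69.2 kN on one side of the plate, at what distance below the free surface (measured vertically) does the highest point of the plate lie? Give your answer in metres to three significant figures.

d_top ≈ 7.31 m

γ = 0.789 × 9.81 = 7.74009 kN/m³.
A = π(0.6)² = 1.13097 m².
From F = γ·h_c·A, the centroid depth is h_c = 69.2/(7.74009 × 1.13097) = 7.90513 m.
The centroid is at the centre, 0.6 m below the top of the plate, so the highest point sits at h_top = 7.90513 − 0.6 = 7.30513 m below the surface.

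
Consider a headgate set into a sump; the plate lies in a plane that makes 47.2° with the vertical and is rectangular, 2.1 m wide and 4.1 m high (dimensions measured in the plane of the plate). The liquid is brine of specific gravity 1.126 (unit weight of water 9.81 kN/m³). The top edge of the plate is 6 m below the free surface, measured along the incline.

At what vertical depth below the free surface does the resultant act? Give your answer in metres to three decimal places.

γ = 1.126 × 9.81 = 11.04606 kN/m³.
The plate makes 47.2° with the vertical, i.e. θ = 90° − 47.2° = 42.8° to the horizontal. Measuring y along the incline from the free-surface line, vertical depth h = y·sinθ with sinθ = 0.679441.
The centroid lies 4.1/2 = 2.05 m below the top edge, so y_c = 6 + 2.05 = 8.05 m and h_c = 8.05 × 0.679441 = 5.4695 m.
A = 2.1 × 4.1 = 8.61 m².
Resultant F = γ·h_c·A = 11.04606 × 5.4695 × 8.61 = 520.185 kN.
I_c = b·h³/12 = 2.1 × 4.1³/12 = 12.0612 m⁴.
Centre of pressure: y_p = y_c + I_c/(y_c·A) = 8.05 + 12.0612/(8.05 × 8.61) = 8.05 + 0.174017 = 8.22402 m along the plane.
Vertically, h_p = y_p·sinθ = 8.22402 × 0.679441 = 5.58774 m.

h_p = 5.588 m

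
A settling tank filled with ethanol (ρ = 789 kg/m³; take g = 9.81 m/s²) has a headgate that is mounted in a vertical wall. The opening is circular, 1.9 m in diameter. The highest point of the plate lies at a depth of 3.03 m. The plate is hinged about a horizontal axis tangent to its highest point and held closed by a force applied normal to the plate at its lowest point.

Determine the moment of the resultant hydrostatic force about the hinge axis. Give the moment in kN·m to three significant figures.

γ = ρg = 789 × 9.81 / 1000 = 7.74009 kN/m³.
The centroid is at the centre, 0.95 m below the top of the plate, so the centroid depth is h_c = 3.03 + 0.95 = 3.98 m.
A = π(0.95)² = 2.83529 m².
Resultant F = γ·h_c·A = 7.74009 × 3.98 × 2.83529 = 87.3427 kN.
I_c = πr⁴/4 = π × 0.95⁴/4 = 0.639712 m⁴.
Centre of pressure: y_p = y_c + I_c/(y_c·A) = 3.98 + 0.639712/(3.98 × 2.83529) = 3.98 + 0.0566897 = 4.03669 m along the plane.
The resultant acts 0.95 + 0.0566897 = 1.00669 m (along the plate) below the hinge at the top edge, so the moment about the hinge is M = F × 1.00669 = 87.3427 × 1.00669 = 87.927 kN·m.

M ≈ 87.9 kN·m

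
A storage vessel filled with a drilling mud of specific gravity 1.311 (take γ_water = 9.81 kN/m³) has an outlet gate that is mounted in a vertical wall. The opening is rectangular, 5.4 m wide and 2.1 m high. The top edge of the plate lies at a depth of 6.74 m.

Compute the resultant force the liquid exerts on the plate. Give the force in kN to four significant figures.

γ = 1.311 × 9.81 = 12.86091 kN/m³.
The centroid lies 2.1/2 = 1.05 m below the top edge, so the centroid depth is h_c = 6.74 + 1.05 = 7.79 m.
A = 5.4 × 2.1 = 11.34 m².
Resultant F = γ·h_c·A = 12.86091 × 7.79 × 11.34 = 1136.11 kN.

F ≈ 1136 kN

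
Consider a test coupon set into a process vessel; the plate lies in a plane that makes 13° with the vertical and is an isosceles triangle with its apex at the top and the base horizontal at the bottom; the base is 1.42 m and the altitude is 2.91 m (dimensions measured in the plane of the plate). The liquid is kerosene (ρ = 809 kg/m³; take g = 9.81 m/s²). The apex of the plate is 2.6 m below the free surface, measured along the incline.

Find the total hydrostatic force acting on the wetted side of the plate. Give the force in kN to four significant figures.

F ≈ 72.54 kN

γ = ρg = 809 × 9.81 / 1000 = 7.93629 kN/m³.
The plate makes 13° with the vertical, i.e. θ = 90° − 13° = 77° to the horizontal. Measuring y along the incline from the free-surface line, vertical depth h = y·sinθ with sinθ = 0.974370.
With the apex up, the centroid sits 2h/3 = 2 × 2.91/3 = 1.94 m below the apex, so y_c = 2.6 + 1.94 = 4.54 m and h_c = 4.54 × 0.974370 = 4.42364 m.
A = ½ × 1.42 × 2.91 = 2.0661 m².
Resultant F = γ·h_c·A = 7.93629 × 4.42364 × 2.0661 = 72.5352 kN.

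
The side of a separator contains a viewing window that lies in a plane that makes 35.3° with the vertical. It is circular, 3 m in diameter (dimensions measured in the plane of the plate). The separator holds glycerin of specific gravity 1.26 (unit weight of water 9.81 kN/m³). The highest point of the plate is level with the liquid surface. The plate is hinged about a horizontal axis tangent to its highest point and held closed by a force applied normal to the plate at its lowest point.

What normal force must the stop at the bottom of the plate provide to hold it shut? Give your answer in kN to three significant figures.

γ = 1.26 × 9.81 = 12.3606 kN/m³.
The plate makes 35.3° with the vertical, i.e. θ = 90° − 35.3° = 54.7° to the horizontal. Measuring y along the incline from the free-surface line, vertical depth h = y·sinθ with sinθ = 0.816138.
The centroid is at the centre, 1.5 m below the top of the plate, so y_c = 1.5 m and h_c = 1.5 × 0.816138 = 1.22421 m.
A = π(1.5)² = 7.06858 m².
Resultant F = γ·h_c·A = 12.3606 × 1.22421 × 7.06858 = 106.962 kN.
I_c = πr⁴/4 = π × 1.5⁴/4 = 3.97608 m⁴.
Centre of pressure: y_p = y_c + I_c/(y_c·A) = 1.5 + 3.97608/(1.5 × 7.06858) = 1.5 + 0.375 = 1.875 m along the plane.
The resultant acts 1.5 + 0.375 = 1.875 m (along the plate) below the hinge at the top edge, so the moment about the hinge is M = F × 1.875 = 106.962 × 1.875 = 200.554 kN·m.
A normal force at the bottom, 3 m from the hinge, must supply this moment: P = 200.554/3 = 66.8513 kN.

P ≈ 66.9 kN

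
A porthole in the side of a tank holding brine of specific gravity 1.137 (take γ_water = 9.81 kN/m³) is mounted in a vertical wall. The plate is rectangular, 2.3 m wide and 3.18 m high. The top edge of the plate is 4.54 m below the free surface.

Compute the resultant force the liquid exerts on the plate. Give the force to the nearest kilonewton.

γ = 1.137 × 9.81 = 11.15397 kN/m³.
The centroid lies 3.18/2 = 1.59 m below the top edge, so the centroid depth is h_c = 4.54 + 1.59 = 6.13 m.
A = 2.3 × 3.18 = 7.314 m².
Resultant F = γ·h_c·A = 11.15397 × 6.13 × 7.314 = 500.086 kN.

F ≈ 500 kN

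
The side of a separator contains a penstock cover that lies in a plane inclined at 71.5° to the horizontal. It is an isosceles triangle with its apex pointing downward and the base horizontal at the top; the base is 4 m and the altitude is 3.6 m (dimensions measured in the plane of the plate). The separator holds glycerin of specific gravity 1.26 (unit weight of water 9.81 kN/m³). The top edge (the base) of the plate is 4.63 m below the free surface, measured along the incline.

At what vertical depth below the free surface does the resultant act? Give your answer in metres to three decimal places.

h_p = 5.646 m

γ = 1.26 × 9.81 = 12.3606 kN/m³.
Let θ = 71.5° be the plate's angle to the horizontal; measure y along the incline from where the plane meets the free surface. Vertical depth h = y·sinθ with sinθ = 0.948324.
With the apex down, the centroid sits h/3 = 3.6/3 = 1.2 m below the base (the top edge), so y_c = 4.63 + 1.2 = 5.83 m and h_c = 5.83 × 0.948324 = 5.52873 m.
A = ½ × 4 × 3.6 = 7.2 m².
Resultant F = γ·h_c·A = 12.3606 × 5.52873 × 7.2 = 492.037 kN.
I_c = b·h³/36 = 4 × 3.6³/36 = 5.184 m⁴.
Centre of pressure: y_p = y_c + I_c/(y_c·A) = 5.83 + 5.184/(5.83 × 7.2) = 5.83 + 0.123499 = 5.9535 m along the plane.
Vertically, h_p = y_p·sinθ = 5.9535 × 0.948324 = 5.64585 m.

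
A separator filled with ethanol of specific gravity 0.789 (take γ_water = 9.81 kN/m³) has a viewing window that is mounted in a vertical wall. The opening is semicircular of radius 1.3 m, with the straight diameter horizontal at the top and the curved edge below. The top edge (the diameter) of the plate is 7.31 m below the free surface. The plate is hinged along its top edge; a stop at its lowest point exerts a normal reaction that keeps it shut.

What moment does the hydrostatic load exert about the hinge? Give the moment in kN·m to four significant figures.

M ≈ 91.55 kN·m

γ = 0.789 × 9.81 = 7.74009 kN/m³.
The centroid of a semicircle lies 4r/(3π) = 0.551737 m from the diameter, here below the top edge, so the centroid depth is h_c = 7.31 + 0.551737 = 7.86174 m.
A = πr²/2 = π × 1.3²/2 = 2.65465 m².
Resultant F = γ·h_c·A = 7.74009 × 7.86174 × 2.65465 = 161.537 kN.
I_c = (π/8 − 8/(9π))·r⁴ = 0.109757 × 1.3⁴ = 0.313477 m⁴.
Centre of pressure: y_p = y_c + I_c/(y_c·A) = 7.86174 + 0.313477/(7.86174 × 2.65465) = 7.86174 + 0.0150203 = 7.87676 m along the plane.
The resultant acts 0.551737 + 0.0150203 = 0.566757 m (along the plate) below the hinge at the top edge, so the moment about the hinge is M = F × 0.566757 = 161.537 × 0.566757 = 91.5522 kN·m.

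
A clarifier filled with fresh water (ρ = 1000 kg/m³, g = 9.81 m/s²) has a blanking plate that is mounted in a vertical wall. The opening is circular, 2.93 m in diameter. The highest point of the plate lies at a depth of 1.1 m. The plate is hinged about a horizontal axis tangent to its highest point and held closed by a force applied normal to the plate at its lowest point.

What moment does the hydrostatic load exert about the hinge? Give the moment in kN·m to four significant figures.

M ≈ 284.0 kN·m

γ = ρg = 1000 × 9.81 = 9810 N/m³ = 9.81 kN/m³.
The centroid is at the centre, 1.465 m below the top of the plate, so the centroid depth is h_c = 1.1 + 1.465 = 2.565 m.
A = π(1.465)² = 6.74256 m².
Resultant F = γ·h_c·A = 9.81 × 2.565 × 6.74256 = 169.661 kN.
I_c = πr⁴/4 = π × 1.465⁴/4 = 3.61777 m⁴.
Centre of pressure: y_p = y_c + I_c/(y_c·A) = 2.565 + 3.61777/(2.565 × 6.74256) = 2.565 + 0.209184 = 2.77418 m along the plane.
The resultant acts 1.465 + 0.209184 = 1.67418 m (along the plate) below the hinge at the top edge, so the moment about the hinge is M = F × 1.67418 = 169.661 × 1.67418 = 284.043 kN·m.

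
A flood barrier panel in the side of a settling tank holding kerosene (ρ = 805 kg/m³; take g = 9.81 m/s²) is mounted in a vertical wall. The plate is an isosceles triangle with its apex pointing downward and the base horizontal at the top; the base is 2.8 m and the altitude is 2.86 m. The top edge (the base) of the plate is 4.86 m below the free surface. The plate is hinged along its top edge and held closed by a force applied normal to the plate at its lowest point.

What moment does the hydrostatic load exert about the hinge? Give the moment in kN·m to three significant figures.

γ = ρg = 805 × 9.81 / 1000 = 7.89705 kN/m³.
With the apex down, the centroid sits h/3 = 2.86/3 = 0.953333 m below the base (the top edge), so the centroid depth is h_c = 4.86 + 0.953333 = 5.81333 m.
A = ½ × 2.8 × 2.86 = 4.004 m².
Resultant F = γ·h_c·A = 7.89705 × 5.81333 × 4.004 = 183.816 kN.
I_c = b·h³/36 = 2.8 × 2.86³/36 = 1.81951 m⁴.
Centre of pressure: y_p = y_c + I_c/(y_c·A) = 5.81333 + 1.81951/(5.81333 × 4.004) = 5.81333 + 0.0781692 = 5.8915 m along the plane.
The resultant acts 0.953333 + 0.0781692 = 1.0315 m (along the plate) below the hinge at the top edge, so the moment about the hinge is M = F × 1.0315 = 183.816 × 1.0315 = 189.606 kN·m.

M ≈ 190 kN·m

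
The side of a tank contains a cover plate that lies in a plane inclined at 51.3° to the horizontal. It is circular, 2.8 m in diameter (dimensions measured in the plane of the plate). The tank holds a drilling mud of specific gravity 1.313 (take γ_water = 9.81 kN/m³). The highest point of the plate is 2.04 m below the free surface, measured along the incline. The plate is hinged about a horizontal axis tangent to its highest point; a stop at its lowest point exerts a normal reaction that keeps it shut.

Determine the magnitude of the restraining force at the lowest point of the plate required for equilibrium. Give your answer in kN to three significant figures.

P ≈ 117 kN

γ = 1.313 × 9.81 = 12.88053 kN/m³.
Let θ = 51.3° be the plate's angle to the horizontal; measure y along the incline from where the plane meets the free surface. Vertical depth h = y·sinθ with sinθ = 0.780430.
The centroid is at the centre, 1.4 m below the top of the plate, so y_c = 2.04 + 1.4 = 3.44 m and h_c = 3.44 × 0.780430 = 2.68468 m.
A = π(1.4)² = 6.15752 m².
Resultant F = γ·h_c·A = 12.88053 × 2.68468 × 6.15752 = 212.928 kN.
I_c = πr⁴/4 = π × 1.4⁴/4 = 3.01719 m⁴.
Centre of pressure: y_p = y_c + I_c/(y_c·A) = 3.44 + 3.01719/(3.44 × 6.15752) = 3.44 + 0.142442 = 3.58244 m along the plane.
The resultant acts 1.4 + 0.142442 = 1.54244 m (along the plate) below the hinge at the top edge, so the moment about the hinge is M = F × 1.54244 = 212.928 × 1.54244 = 328.429 kN·m.
A normal force at the bottom, 2.8 m from the hinge, must supply this moment: P = 328.429/2.8 = 117.296 kN.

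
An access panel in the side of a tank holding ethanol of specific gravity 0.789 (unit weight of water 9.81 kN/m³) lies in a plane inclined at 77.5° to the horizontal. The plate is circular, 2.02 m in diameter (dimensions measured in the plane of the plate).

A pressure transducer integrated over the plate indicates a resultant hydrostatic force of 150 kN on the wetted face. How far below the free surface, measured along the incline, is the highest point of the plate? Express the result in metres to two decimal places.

γ = 0.789 × 9.81 = 7.74009 kN/m³.
A = π(1.01)² = 3.20474 m².
From F = γ·h_c·A, the centroid depth is h_c = 150/(7.74009 × 3.20474) = 6.04717 m.
Let θ = 77.5° be the plate's angle to the horizontal; measure y along the incline from where the plane meets the free surface. Vertical depth h = y·sinθ with sinθ = 0.976296.
Along the incline, y_c = h_c/sinθ = 6.04717/0.976296 = 6.19399 m.
The centroid is at the centre, 1.01 m below the top of the plate, so the highest point sits at y_top = 6.19399 − 1.01 = 5.18399 m along the incline.

y_top ≈ 5.18 m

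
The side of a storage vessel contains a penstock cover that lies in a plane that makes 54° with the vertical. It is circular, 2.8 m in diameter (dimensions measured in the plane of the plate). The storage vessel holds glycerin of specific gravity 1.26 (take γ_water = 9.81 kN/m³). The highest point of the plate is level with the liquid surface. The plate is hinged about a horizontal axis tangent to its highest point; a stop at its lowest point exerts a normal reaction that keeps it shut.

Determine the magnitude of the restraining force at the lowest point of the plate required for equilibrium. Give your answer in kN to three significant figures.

P ≈ 39.1 kN

γ = 1.26 × 9.81 = 12.3606 kN/m³.
The plate makes 54° with the vertical, i.e. θ = 90° − 54° = 36° to the horizontal. Measuring y along the incline from the free-surface line, vertical depth h = y·sinθ with sinθ = 0.587785.
The centroid is at the centre, 1.4 m below the top of the plate, so y_c = 1.4 m and h_c = 1.4 × 0.587785 = 0.822899 m.
A = π(1.4)² = 6.15752 m².
Resultant F = γ·h_c·A = 12.3606 × 0.822899 × 6.15752 = 62.6314 kN.
I_c = πr⁴/4 = π × 1.4⁴/4 = 3.01719 m⁴.
Centre of pressure: y_p = y_c + I_c/(y_c·A) = 1.4 + 3.01719/(1.4 × 6.15752) = 1.4 + 0.350001 = 1.75 m along the plane.
The resultant acts 1.4 + 0.350001 = 1.75 m (along the plate) below the hinge at the top edge, so the moment about the hinge is M = F × 1.75 = 62.6314 × 1.75 = 109.605 kN·m.
A normal force at the bottom, 2.8 m from the hinge, must supply this moment: P = 109.605/2.8 = 39.1446 kN.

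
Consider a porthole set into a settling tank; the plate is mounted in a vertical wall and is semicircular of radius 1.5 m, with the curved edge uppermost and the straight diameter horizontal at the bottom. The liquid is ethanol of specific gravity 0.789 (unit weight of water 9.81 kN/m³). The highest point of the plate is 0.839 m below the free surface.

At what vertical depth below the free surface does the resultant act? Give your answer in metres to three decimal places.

γ = 0.789 × 9.81 = 7.74009 kN/m³.
The centroid lies 4r/(3π) = 0.63662 m above the diameter, so r − 4r/(3π) = 1.5 − 0.63662 = 0.86338 m below the topmost point, so the centroid depth is h_c = 0.839 + 0.86338 = 1.70238 m.
A = πr²/2 = π × 1.5²/2 = 3.53429 m².
Resultant F = γ·h_c·A = 7.74009 × 1.70238 × 3.53429 = 46.5698 kN.
I_c = (π/8 − 8/(9π))·r⁴ = 0.109757 × 1.5⁴ = 0.555645 m⁴.
Centre of pressure: y_p = y_c + I_c/(y_c·A) = 1.70238 + 0.555645/(1.70238 × 3.53429) = 1.70238 + 0.0923504 = 1.79473 m along the plane.

h_p = 1.795 m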